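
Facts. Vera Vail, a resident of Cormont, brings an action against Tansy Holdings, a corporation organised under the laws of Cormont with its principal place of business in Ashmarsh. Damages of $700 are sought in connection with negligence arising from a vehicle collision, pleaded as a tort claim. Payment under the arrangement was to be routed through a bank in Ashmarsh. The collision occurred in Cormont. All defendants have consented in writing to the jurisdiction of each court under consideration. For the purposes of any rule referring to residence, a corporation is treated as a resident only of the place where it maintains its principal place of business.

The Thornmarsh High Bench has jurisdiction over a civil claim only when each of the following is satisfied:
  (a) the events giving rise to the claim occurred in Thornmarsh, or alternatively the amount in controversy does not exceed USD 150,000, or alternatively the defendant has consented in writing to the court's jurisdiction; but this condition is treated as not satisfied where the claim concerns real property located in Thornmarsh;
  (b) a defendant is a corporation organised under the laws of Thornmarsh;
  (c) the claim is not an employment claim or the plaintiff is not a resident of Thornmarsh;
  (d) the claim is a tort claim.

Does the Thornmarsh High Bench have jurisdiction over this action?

No

The Thornmarsh High Bench:
  (a) The amount in controversy is 700 dollars, within the USD 150,000 ceiling, which satisfies one of the alternatives. The carve-out does not apply: the claim does not concern real property. Condition met.
  (b) The corporate defendant(s) are organised in Cormont, not Thornmarsh. Not met.
  (c) The claim is a tort claim, not an employment claim, so one alternative holds. Satisfied.
  (d) The claim is a tort claim. Met.
  → No jurisdiction.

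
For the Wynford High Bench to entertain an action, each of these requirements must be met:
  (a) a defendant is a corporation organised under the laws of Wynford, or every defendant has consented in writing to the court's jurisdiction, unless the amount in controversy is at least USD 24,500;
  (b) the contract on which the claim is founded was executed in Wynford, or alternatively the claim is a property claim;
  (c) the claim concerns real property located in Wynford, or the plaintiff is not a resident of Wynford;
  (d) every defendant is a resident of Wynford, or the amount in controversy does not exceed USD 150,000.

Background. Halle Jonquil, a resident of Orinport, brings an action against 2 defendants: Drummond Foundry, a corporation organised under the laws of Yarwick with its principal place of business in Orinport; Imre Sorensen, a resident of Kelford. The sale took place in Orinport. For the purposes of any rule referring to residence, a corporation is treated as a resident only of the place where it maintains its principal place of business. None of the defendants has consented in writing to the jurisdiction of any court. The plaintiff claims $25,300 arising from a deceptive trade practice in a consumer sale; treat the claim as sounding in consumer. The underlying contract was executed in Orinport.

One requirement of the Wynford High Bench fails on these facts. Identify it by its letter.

The Wynford High Bench:
  (a) The corporate defendant(s) are organised in Yarwick, not Wynford; no such written consent has been filed — none of the alternatives is met. But the amount in controversy is 25,300 dollars, which meets the $24,500 floor, and the 'unless' clause therefore excuses the requirement. Met.
  (b) The contract was executed in Orinport, not Wynford; the claim is a consumer claim, not a property claim — every alternative fails. Condition not met.
  (c) The plaintiff resides in Orinport, which is not Wynford, so one alternative holds. Met.
  (d) The amount in controversy is $25,300, within the $150,000 ceiling, so one alternative holds. Met.
Only condition (b) fails.

(b)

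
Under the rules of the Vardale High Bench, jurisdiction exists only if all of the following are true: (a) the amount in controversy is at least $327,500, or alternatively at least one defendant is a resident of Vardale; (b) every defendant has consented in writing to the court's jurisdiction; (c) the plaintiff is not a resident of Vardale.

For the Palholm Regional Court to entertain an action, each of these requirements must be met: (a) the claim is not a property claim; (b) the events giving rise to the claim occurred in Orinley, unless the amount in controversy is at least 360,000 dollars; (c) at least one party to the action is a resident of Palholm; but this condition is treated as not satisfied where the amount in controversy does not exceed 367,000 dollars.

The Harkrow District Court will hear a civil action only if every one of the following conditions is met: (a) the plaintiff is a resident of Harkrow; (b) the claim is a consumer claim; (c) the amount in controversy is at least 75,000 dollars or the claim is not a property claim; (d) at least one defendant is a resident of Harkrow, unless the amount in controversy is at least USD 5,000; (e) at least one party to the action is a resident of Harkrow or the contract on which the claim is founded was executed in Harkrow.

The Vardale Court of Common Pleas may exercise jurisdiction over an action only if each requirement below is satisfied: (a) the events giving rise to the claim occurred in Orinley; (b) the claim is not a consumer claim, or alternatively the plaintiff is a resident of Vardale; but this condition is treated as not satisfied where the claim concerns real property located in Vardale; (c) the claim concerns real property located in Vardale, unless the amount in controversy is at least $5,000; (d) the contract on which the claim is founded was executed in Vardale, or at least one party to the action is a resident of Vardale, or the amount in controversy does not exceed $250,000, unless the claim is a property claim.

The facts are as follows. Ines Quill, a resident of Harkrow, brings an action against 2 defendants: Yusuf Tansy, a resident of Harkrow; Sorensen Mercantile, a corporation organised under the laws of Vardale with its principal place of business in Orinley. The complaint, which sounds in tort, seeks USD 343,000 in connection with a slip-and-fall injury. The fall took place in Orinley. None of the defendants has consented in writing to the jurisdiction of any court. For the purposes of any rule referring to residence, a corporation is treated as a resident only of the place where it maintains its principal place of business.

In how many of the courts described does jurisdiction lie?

0

The Vardale High Bench:
  (a) The amount in controversy is USD 343,000, which meets the USD 327,500 floor, which satisfies one of the alternatives. Met.
  (b) No such written consent has been filed. Not met.
  (c) The plaintiff resides in Harkrow, which is not Vardale. Met.
  → At least one condition fails; no jurisdiction.
The Palholm Regional Court:
  (a) The claim is a tort claim, not a property claim. Satisfied.
  (b) The operative events occurred in Orinley. Condition met.
  (c) No party resides in Palholm. Not satisfied.
  → No jurisdiction.
The Harkrow District Court:
  (a) The plaintiff resides in Harkrow. Satisfied.
  (b) The claim is a tort claim, not a consumer claim. Fails.
  (c) The amount in controversy is $343,000, which meets the $75,000 floor, which satisfies one of the alternatives. Met.
  (d) Yusuf Tansy resides in Harkrow. Met.
  (e) Ines Quill resides in Harkrow, so one alternative holds. Condition met.
  → The court lacks jurisdiction.
The Vardale Court of Common Pleas:
  (a) The operative events occurred in Orinley. Condition met.
  (b) The claim is a tort claim, not a consumer claim, so one alternative holds. The exception is not triggered, since the claim does not concern real property. Satisfied.
  (c) The claim does not concern real property. The proviso rescues it, though: the amount in controversy is USD 343,000, which meets the $5,000 floor. Met.
  (d) No contract (and hence no place of execution) is alleged; no party resides in Vardale; the amount in controversy is 343,000 dollars, above the USD 250,000 ceiling — every alternative fails. Nor does the 'unless' clause help: the claim is a tort claim, not a property claim. Condition not met.
  → At least one condition fails; no jurisdiction.
No court satisfies all of its conditions.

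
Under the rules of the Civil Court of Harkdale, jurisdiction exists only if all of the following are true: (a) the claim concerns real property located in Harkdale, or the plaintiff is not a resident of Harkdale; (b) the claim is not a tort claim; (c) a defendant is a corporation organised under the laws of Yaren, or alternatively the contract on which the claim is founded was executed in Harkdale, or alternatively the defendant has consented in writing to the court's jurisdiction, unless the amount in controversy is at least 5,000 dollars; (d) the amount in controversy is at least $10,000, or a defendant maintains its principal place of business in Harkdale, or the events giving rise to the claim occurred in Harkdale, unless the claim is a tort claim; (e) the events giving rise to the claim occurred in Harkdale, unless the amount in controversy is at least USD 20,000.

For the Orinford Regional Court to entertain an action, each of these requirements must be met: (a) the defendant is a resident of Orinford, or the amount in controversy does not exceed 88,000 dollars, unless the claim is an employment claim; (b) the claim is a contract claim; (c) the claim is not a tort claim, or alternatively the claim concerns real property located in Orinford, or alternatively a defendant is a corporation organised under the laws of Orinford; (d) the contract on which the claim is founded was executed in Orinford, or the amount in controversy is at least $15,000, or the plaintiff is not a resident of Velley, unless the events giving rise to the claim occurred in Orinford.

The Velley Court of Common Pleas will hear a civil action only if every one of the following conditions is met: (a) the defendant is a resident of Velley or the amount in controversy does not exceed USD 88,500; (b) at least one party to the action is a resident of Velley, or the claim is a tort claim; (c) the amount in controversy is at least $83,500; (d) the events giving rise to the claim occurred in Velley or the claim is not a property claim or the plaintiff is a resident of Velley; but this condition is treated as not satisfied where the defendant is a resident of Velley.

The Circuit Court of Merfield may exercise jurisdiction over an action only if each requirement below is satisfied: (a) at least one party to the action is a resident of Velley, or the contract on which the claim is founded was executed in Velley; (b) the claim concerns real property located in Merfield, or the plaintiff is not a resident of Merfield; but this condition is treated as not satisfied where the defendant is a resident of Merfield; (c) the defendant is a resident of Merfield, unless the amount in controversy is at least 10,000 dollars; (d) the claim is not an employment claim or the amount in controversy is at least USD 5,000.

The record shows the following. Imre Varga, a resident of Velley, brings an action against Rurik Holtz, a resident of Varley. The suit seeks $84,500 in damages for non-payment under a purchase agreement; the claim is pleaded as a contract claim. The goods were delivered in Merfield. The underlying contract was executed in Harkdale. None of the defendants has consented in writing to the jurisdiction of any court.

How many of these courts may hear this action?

The Civil Court of Harkdale:
  (a) The plaintiff resides in Velley, which is not Harkdale — that alternative is enough. Met.
  (b) The claim is a contract claim, not a tort claim. Condition met.
  (c) The contract was executed in Harkdale, which satisfies one of the alternatives. Satisfied.
  (d) The amount in controversy is $84,500, which meets the 10,000 dollars floor, which satisfies one of the alternatives. Satisfied.
  (e) The operative events occurred in Merfield, not Harkdale. The proviso rescues it, though: the amount in controversy is USD 84,500, which meets the USD 20,000 floor. Met.
  → All conditions met; jurisdiction exists.
The Orinford Regional Court:
  (a) The amount in controversy is 84,500 dollars, within the USD 88,000 ceiling, which satisfies one of the alternatives. Condition met.
  (b) The claim is a contract claim. Condition met.
  (c) The claim is a contract claim, not a tort claim — that alternative is enough. Condition met.
  (d) The amount in controversy is USD 84,500, which meets the $15,000 floor — that alternative is enough. Met.
  → The court has jurisdiction.
The Velley Court of Common Pleas:
  (a) The amount in controversy is USD 84,500, within the $88,500 ceiling, so this disjunct is met. Satisfied.
  (b) Imre Varga resides in Velley — that alternative is enough. Satisfied.
  (c) The amount in controversy is $84,500, which meets the 83,500 dollars floor. Condition met.
  (d) The claim is a contract claim, not a property claim, which satisfies one of the alternatives. And the carve-out is inapplicable — the defendant resides in Varley, not Velley. Condition met.
  → Every requirement is satisfied — jurisdiction.
The Circuit Court of Merfield:
  (a) Imre Varga resides in Velley, so this disjunct is met. Condition met.
  (b) The plaintiff resides in Velley, which is not Merfield, which satisfies one of the alternatives. And the carve-out is inapplicable — the defendant resides in Varley, not Merfield. Met.
  (c) The defendant resides in Varley, not Merfield. The proviso rescues it, though: the amount in controversy is 84,500 dollars, which meets the 10,000 dollars floor. Met.
  (d) The claim is a contract claim, not an employment claim, so one alternative holds. Condition met.
  → The court has jurisdiction.
Courts with jurisdiction: the Civil Court of Harkdale, the Orinford Regional Court, the Velley Court of Common Pleas, the Circuit Court of Merfield — 4 in total.

4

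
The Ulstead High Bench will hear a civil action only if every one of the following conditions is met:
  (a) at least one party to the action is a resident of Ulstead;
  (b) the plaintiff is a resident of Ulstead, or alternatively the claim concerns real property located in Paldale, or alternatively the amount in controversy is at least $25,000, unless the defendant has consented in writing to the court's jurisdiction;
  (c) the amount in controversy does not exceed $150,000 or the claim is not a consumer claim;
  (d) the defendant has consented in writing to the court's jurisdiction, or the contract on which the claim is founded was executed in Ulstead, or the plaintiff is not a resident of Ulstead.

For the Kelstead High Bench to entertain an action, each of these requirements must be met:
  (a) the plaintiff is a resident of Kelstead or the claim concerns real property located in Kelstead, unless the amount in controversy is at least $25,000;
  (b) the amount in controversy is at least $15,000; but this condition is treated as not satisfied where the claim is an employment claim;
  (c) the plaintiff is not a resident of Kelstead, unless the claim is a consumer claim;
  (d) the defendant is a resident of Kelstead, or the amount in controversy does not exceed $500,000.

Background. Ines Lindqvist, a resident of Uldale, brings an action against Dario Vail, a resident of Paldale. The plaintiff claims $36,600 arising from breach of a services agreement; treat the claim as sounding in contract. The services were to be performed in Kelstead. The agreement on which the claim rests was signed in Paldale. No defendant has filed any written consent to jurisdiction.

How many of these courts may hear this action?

The Ulstead High Bench:
  (a) No party resides in Ulstead. Not satisfied.
  (b) The amount in controversy is 36,600 dollars, which meets the 25,000 dollars floor, so this disjunct is met. Satisfied.
  (c) The amount in controversy is USD 36,600, within the USD 150,000 ceiling — that alternative is enough. Met.
  (d) The plaintiff resides in Uldale, which is not Ulstead, so this disjunct is met. Condition met.
  → At least one condition fails; no jurisdiction.
The Kelstead High Bench:
  (a) The plaintiff resides in Uldale, not Kelstead; the claim does not concern real property — no alternative holds. The proviso rescues it, though: the amount in controversy is $36,600, which meets the USD 25,000 floor. Met.
  (b) The amount in controversy is $36,600, which meets the $15,000 floor. The carve-out does not apply: the claim is a contract claim, not an employment claim. Condition met.
  (c) The plaintiff resides in Uldale, which is not Kelstead. Condition met.
  (d) The amount in controversy is $36,600, within the USD 500,000 ceiling — that alternative is enough. Met.
  → Every requirement is satisfied — jurisdiction.
Courts with jurisdiction: the Kelstead High Bench — 1 in total.

1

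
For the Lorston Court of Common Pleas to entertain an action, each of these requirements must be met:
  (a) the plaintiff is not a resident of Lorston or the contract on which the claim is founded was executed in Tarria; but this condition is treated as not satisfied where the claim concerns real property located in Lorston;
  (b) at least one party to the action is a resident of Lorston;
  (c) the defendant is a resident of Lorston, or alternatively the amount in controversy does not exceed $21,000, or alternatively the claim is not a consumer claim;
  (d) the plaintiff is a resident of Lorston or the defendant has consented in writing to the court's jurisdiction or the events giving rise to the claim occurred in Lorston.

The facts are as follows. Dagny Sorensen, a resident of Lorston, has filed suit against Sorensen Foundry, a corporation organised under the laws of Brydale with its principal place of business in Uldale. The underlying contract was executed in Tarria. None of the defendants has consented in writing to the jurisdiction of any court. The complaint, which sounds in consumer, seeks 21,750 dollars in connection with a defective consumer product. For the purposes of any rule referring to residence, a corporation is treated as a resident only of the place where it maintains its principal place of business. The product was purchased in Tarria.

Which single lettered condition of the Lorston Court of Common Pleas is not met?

(c)

The Lorston Court of Common Pleas:
  (a) The contract was executed in Tarria, which satisfies one of the alternatives. The carve-out does not apply: the claim does not concern real property. Condition met.
  (b) Dagny Sorensen resides in Lorston. Condition met.
  (c) The defendant resides in Uldale, not Lorston; the amount in controversy is 21,750 dollars, above the 21,000 dollars ceiling; the claim is a consumer claim — every alternative fails. Condition not met.
  (d) The plaintiff resides in Lorston — that alternative is enough. Met.
Only condition (c) fails.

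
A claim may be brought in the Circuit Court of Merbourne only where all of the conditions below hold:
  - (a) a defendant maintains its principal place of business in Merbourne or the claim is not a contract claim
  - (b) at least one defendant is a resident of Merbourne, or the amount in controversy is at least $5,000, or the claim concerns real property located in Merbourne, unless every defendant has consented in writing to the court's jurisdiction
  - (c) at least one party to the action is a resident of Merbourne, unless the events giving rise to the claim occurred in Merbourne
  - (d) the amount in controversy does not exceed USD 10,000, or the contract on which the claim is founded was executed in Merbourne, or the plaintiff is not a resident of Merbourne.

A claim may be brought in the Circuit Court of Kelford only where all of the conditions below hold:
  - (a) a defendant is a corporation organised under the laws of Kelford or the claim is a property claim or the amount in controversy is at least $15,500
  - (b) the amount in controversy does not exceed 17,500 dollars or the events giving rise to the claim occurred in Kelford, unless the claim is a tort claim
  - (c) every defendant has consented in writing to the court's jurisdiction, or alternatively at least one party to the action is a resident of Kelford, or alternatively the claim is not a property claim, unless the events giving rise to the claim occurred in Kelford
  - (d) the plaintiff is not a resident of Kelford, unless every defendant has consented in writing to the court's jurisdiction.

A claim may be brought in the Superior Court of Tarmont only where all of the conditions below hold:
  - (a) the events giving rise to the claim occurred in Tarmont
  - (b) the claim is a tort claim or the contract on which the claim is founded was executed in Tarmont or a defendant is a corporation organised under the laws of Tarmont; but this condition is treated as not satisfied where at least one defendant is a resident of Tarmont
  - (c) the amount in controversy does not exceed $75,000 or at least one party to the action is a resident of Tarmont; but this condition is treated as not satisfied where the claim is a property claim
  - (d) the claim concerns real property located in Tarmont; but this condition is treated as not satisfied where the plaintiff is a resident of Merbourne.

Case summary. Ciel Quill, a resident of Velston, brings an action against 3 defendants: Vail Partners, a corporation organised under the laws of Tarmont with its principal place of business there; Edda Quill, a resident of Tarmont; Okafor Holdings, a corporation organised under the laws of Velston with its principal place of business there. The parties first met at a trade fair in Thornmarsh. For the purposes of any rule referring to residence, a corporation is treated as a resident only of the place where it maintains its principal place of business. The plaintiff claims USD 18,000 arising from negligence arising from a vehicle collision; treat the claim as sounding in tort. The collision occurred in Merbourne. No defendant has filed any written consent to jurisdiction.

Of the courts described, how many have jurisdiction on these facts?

The Circuit Court of Merbourne:
  (a) The claim is a tort claim, not a contract claim, which satisfies one of the alternatives. Met.
  (b) The amount in controversy is 18,000 dollars, which meets the 5,000 dollars floor, which satisfies one of the alternatives. Condition met.
  (c) No party resides in Merbourne. But the operative events occurred in Merbourne, and the 'unless' clause therefore excuses the requirement. Met.
  (d) The plaintiff resides in Velston, which is not Merbourne, so one alternative holds. Satisfied.
  → The court has jurisdiction.
The Circuit Court of Kelford:
  (a) The amount in controversy is USD 18,000, which meets the $15,500 floor — that alternative is enough. Satisfied.
  (b) The amount in controversy is USD 18,000, above the $17,500 ceiling; the operative events occurred in Merbourne, not Kelford — none of the alternatives is met. However, the claim is a tort claim, so the 'unless' proviso supplies this condition. Condition met.
  (c) The claim is a tort claim, not a property claim, so one alternative holds. Met.
  (d) The plaintiff resides in Velston, which is not Kelford. Met.
  → The court has jurisdiction.
The Superior Court of Tarmont:
  (a) The operative events occurred in Merbourne, not Tarmont. Condition not met.
  (b) The claim is a tort claim, so one alternative holds. But Vail Partners resides in Tarmont, triggering the carve-out and defeating this condition. Fails.
  (c) The amount in controversy is 18,000 dollars, within the USD 75,000 ceiling — that alternative is enough. And the carve-out is inapplicable — the claim is a tort claim, not a property claim. Satisfied.
  (d) The claim does not concern real property. Not met.
  → No jurisdiction.
Courts with jurisdiction: the Circuit Court of Merbourne, the Circuit Court of Kelford — 2 in total.

2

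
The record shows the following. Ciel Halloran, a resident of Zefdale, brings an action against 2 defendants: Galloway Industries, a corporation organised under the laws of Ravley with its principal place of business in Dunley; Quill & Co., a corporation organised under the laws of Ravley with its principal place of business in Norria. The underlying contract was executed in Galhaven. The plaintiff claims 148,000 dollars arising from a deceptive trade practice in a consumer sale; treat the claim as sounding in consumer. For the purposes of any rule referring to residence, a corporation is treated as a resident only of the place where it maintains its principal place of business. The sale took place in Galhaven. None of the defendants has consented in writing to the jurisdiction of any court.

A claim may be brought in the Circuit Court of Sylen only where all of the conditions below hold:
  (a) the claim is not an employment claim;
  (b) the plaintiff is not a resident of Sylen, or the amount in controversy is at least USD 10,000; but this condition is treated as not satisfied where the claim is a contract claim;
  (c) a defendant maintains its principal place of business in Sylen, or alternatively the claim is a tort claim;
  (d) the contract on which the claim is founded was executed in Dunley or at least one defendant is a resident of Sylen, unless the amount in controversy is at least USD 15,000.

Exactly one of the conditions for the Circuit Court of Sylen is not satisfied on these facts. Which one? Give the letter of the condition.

The Circuit Court of Sylen:
  (a) The claim is a consumer claim, not an employment claim. Satisfied.
  (b) The plaintiff resides in Zefdale, which is not Sylen — that alternative is enough. The exception is not triggered, since the claim is a consumer claim, not a contract claim. Met.
  (c) The corporate defendant(s) have their principal place of business in Dunley, Norria, not Sylen; the claim is a consumer claim, not a tort claim — every alternative fails. Not satisfied.
  (d) The contract was executed in Galhaven, not Dunley; no defendant resides in Sylen (they reside in Dunley, Norria) — every alternative fails. The proviso rescues it, though: the amount in controversy is $148,000, which meets the USD 15,000 floor. Met.
Only condition (c) fails.

(c)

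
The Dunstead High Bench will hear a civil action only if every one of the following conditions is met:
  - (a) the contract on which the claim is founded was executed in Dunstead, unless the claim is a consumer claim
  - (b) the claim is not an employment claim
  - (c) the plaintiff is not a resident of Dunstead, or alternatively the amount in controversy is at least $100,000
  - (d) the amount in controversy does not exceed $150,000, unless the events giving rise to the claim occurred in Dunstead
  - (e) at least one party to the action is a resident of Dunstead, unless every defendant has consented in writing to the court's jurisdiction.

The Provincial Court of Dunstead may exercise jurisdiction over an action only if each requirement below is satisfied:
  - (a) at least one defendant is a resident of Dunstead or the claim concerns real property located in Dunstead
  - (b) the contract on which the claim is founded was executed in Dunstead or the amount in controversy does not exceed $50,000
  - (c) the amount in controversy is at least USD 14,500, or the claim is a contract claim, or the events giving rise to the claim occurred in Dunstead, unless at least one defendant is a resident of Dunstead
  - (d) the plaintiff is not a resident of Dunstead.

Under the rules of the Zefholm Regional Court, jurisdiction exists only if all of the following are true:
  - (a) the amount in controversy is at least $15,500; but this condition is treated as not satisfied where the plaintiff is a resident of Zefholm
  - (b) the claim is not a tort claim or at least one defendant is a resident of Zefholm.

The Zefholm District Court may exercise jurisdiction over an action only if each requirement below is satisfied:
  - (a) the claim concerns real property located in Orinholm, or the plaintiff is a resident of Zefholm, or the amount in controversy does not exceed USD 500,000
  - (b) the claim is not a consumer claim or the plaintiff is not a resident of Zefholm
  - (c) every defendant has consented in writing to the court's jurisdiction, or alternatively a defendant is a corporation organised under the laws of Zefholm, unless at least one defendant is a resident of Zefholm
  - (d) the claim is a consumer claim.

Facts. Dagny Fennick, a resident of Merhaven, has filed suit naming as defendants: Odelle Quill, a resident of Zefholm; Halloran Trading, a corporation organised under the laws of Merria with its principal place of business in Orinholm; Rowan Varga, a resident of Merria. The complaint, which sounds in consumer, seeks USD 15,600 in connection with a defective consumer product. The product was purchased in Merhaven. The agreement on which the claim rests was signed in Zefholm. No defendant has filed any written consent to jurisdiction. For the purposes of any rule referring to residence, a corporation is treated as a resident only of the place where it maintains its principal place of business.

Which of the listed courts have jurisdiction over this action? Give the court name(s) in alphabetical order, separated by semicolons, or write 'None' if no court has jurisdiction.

The Dunstead High Bench:
  (a) The contract was executed in Zefholm, not Dunstead. However, the claim is a consumer claim, so the 'unless' proviso supplies this condition. Condition met.
  (b) The claim is a consumer claim, not an employment claim. Met.
  (c) The plaintiff resides in Merhaven, which is not Dunstead, which satisfies one of the alternatives. Condition met.
  (d) The amount in controversy is $15,600, within the USD 150,000 ceiling. Met.
  (e) No party resides in Dunstead. The proviso offers no rescue either, since no such written consent has been filed. Fails.
  → No jurisdiction.
The Provincial Court of Dunstead:
  (a) No defendant resides in Dunstead (they reside in Zefholm, Orinholm, Merria); the claim does not concern real property — no alternative holds. Not satisfied.
  (b) The amount in controversy is $15,600, within the USD 50,000 ceiling, which satisfies one of the alternatives. Satisfied.
  (c) The amount in controversy is 15,600 dollars, which meets the 14,500 dollars floor — that alternative is enough. Condition met.
  (d) The plaintiff resides in Merhaven, which is not Dunstead. Met.
  → The court lacks jurisdiction.
The Zefholm Regional Court:
  (a) The amount in controversy is USD 15,600, which meets the USD 15,500 floor. The carve-out does not apply: the plaintiff resides in Merhaven, not Zefholm. Condition met.
  (b) The claim is a consumer claim, not a tort claim, so one alternative holds. Condition met.
  → The court has jurisdiction.
The Zefholm District Court:
  (a) The amount in controversy is $15,600, within the 500,000 dollars ceiling, so one alternative holds. Met.
  (b) The plaintiff resides in Merhaven, which is not Zefholm, which satisfies one of the alternatives. Met.
  (c) No such written consent has been filed; the corporate defendant(s) are organised in Merria, not Zefholm — no alternative holds. However, Odelle Quill resides in Zefholm, so the 'unless' proviso supplies this condition. Met.
  (d) The claim is a consumer claim. Met.
  → All conditions met; jurisdiction exists.

the Zefholm District Court; the Zefholm Regional Court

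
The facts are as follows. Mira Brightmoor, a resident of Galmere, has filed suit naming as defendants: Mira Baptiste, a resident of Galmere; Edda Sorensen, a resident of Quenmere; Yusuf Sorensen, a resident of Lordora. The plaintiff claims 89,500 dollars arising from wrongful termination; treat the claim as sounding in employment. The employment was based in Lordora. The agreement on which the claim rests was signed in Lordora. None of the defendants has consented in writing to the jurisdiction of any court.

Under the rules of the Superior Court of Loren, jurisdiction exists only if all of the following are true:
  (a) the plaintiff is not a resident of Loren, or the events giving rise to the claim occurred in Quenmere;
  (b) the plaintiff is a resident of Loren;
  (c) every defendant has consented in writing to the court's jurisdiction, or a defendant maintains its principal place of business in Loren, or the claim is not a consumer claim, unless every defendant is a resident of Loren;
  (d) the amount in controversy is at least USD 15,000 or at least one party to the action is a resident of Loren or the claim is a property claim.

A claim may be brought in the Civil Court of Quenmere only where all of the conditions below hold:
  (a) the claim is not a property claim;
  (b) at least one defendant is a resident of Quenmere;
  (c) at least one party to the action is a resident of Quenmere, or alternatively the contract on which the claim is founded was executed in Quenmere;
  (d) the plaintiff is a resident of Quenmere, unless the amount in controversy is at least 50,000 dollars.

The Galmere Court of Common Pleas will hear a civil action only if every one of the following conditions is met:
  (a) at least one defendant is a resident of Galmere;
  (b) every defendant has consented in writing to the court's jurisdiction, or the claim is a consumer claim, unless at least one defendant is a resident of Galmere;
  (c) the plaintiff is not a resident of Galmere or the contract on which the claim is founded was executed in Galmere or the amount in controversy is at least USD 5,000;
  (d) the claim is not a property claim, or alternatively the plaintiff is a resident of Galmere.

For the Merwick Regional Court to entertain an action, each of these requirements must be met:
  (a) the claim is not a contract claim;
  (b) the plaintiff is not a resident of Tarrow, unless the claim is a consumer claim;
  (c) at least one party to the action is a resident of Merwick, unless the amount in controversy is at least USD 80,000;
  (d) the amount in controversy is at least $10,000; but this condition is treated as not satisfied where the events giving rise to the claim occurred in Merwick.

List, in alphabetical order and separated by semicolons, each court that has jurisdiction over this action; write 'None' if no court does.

The Superior Court of Loren:
  (a) The plaintiff resides in Galmere, which is not Loren, so this disjunct is met. Satisfied.
  (b) The plaintiff resides in Galmere, not Loren. Condition not met.
  (c) The claim is an employment claim, not a consumer claim — that alternative is enough. Condition met.
  (d) The amount in controversy is USD 89,500, which meets the $15,000 floor, which satisfies one of the alternatives. Satisfied.
  → The court lacks jurisdiction.
The Civil Court of Quenmere:
  (a) The claim is an employment claim, not a property claim. Met.
  (b) Edda Sorensen resides in Quenmere. Met.
  (c) Edda Sorensen resides in Quenmere, so one alternative holds. Met.
  (d) The plaintiff resides in Galmere, not Quenmere. The proviso rescues it, though: the amount in controversy is $89,500, which meets the USD 50,000 floor. Condition met.
  → The court has jurisdiction.
The Galmere Court of Common Pleas:
  (a) Mira Baptiste resides in Galmere. Met.
  (b) No such written consent has been filed; the claim is an employment claim, not a consumer claim — no alternative holds. The proviso rescues it, though: Mira Baptiste resides in Galmere. Condition met.
  (c) The amount in controversy is $89,500, which meets the $5,000 floor — that alternative is enough. Met.
  (d) The claim is an employment claim, not a property claim, so this disjunct is met. Met.
  → Jurisdiction lies.
The Merwick Regional Court:
  (a) The claim is an employment claim, not a contract claim. Condition met.
  (b) The plaintiff resides in Galmere, which is not Tarrow. Condition met.
  (c) No party resides in Merwick. But the amount in controversy is 89,500 dollars, which meets the 80,000 dollars floor, and the 'unless' clause therefore excuses the requirement. Met.
  (d) The amount in controversy is USD 89,500, which meets the USD 10,000 floor. The carve-out does not apply: the operative events occurred in Lordora, not Merwick. Condition met.
  → The court has jurisdiction.

the Civil Court of Quenmere; the Galmere Court of Common Pleas; the Merwick Regional Court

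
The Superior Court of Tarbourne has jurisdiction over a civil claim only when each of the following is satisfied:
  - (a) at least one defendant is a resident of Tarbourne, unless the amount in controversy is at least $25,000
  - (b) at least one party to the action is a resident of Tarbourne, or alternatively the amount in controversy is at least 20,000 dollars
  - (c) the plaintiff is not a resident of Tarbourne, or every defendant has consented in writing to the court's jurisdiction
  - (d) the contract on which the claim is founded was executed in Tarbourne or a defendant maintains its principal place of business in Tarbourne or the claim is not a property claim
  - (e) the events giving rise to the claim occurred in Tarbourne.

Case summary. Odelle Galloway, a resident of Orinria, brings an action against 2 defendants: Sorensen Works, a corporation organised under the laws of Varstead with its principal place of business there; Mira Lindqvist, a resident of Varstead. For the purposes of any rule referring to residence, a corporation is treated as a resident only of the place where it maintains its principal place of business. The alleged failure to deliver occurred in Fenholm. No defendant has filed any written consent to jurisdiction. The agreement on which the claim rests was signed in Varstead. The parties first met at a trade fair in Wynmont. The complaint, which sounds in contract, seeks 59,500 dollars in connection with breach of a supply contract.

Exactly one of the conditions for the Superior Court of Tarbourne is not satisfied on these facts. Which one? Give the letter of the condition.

(e)

The Superior Court of Tarbourne:
  (a) No defendant resides in Tarbourne (they reside in Varstead, Varstead). However, the amount in controversy is USD 59,500, which meets the USD 25,000 floor, so the 'unless' proviso supplies this condition. Satisfied.
  (b) The amount in controversy is 59,500 dollars, which meets the $20,000 floor — that alternative is enough. Condition met.
  (c) The plaintiff resides in Orinria, which is not Tarbourne, so one alternative holds. Met.
  (d) The claim is a contract claim, not a property claim, so this disjunct is met. Met.
  (e) The operative events occurred in Fenholm, not Tarbourne. Not satisfied.
Only condition (e) fails.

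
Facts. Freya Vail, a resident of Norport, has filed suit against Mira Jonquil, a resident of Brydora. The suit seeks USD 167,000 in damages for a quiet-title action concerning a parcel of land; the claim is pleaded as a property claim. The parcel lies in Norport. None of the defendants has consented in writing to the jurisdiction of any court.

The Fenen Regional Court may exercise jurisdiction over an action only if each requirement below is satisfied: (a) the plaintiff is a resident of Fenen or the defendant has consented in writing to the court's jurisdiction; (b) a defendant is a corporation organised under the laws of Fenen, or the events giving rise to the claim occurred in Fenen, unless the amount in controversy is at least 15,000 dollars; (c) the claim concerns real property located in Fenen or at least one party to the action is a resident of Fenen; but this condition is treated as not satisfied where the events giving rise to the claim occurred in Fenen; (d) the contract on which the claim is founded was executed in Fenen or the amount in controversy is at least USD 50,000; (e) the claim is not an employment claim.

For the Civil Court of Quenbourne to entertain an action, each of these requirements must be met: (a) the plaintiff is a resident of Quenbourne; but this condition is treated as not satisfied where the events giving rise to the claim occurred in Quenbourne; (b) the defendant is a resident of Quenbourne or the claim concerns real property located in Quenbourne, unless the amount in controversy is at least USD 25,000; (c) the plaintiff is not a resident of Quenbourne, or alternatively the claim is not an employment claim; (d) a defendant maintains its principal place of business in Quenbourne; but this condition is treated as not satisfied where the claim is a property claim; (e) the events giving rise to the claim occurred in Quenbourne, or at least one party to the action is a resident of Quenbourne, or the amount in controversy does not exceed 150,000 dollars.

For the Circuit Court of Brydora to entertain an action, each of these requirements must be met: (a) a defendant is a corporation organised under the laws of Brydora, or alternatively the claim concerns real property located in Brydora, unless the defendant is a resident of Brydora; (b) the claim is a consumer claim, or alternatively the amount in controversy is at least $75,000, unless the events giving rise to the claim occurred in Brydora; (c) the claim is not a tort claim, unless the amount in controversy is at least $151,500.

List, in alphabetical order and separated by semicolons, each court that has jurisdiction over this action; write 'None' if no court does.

the Circuit Court of Brydora

The Fenen Regional Court:
  (a) The plaintiff resides in Norport, not Fenen; no such written consent has been filed — every alternative fails. Not satisfied.
  (b) No defendant is a corporation; the operative events occurred in Norport, not Fenen — every alternative fails. However, the amount in controversy is USD 167,000, which meets the $15,000 floor, so the 'unless' proviso supplies this condition. Met.
  (c) The property lies in Norport, not Fenen; no party resides in Fenen — every alternative fails. Not satisfied.
  (d) The amount in controversy is $167,000, which meets the USD 50,000 floor — that alternative is enough. Met.
  (e) The claim is a property claim, not an employment claim. Met.
  → No jurisdiction.
The Civil Court of Quenbourne:
  (a) The plaintiff resides in Norport, not Quenbourne. Not satisfied.
  (b) The defendant resides in Brydora, not Quenbourne; the property lies in Norport, not Quenbourne — none of the alternatives is met. The proviso rescues it, though: the amount in controversy is 167,000 dollars, which meets the 25,000 dollars floor. Met.
  (c) The plaintiff resides in Norport, which is not Quenbourne — that alternative is enough. Condition met.
  (d) No defendant is a corporation. Not met.
  (e) The operative events occurred in Norport, not Quenbourne; no party resides in Quenbourne; the amount in controversy is 167,000 dollars, above the $150,000 ceiling — none of the alternatives is met. Not met.
  → No jurisdiction.
The Circuit Court of Brydora:
  (a) No defendant is a corporation; the property lies in Norport, not Brydora — none of the alternatives is met. The proviso rescues it, though: the defendant resides in Brydora. Met.
  (b) The amount in controversy is $167,000, which meets the 75,000 dollars floor — that alternative is enough. Condition met.
  (c) The claim is a property claim, not a tort claim. Condition met.
  → All conditions met; jurisdiction exists.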